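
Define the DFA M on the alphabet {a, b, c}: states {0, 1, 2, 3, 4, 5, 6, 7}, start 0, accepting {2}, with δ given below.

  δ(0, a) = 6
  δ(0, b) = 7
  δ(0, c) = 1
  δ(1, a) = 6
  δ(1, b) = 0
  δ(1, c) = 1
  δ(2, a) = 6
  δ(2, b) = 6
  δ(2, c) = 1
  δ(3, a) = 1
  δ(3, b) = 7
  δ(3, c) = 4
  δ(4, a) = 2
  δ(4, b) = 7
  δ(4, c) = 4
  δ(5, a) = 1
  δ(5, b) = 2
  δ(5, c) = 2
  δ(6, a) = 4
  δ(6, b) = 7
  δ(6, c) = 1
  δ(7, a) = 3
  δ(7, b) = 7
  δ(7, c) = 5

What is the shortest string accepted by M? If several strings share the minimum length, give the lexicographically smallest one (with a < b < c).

aaa

A breadth-first search from 0 reaches an accepting state first via the path 0 → 6 → 4 → 2 on input aaa.
No string of length < 3 is accepted (BFS exhausts all shorter strings without reaching an accepting state), and aaa is the lexicographically least accepting string of length 3.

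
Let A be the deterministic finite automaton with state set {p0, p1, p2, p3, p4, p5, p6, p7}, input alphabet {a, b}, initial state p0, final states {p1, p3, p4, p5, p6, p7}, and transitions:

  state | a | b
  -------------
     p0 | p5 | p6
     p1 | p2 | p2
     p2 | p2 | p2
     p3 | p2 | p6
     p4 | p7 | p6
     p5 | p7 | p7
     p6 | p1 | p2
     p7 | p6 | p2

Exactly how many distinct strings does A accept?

9

The useful subgraph on states {p0, p1, p5, p6, p7} is acyclic, so L(A) is finite; the longest accepting path visits 5 useful states, giving maximum string length 4.
Counting accepting paths from p0 by length: 2 of length 1, 3 of length 2, 2 of length 3, 2 of length 4. Total 9.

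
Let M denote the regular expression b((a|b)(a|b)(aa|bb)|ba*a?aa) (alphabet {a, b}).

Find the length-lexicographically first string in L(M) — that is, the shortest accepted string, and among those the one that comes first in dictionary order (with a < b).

By inspection of the expression, no string of length less than 4 matches, and bbaa is the lexicographically first match of length 4.

bbaa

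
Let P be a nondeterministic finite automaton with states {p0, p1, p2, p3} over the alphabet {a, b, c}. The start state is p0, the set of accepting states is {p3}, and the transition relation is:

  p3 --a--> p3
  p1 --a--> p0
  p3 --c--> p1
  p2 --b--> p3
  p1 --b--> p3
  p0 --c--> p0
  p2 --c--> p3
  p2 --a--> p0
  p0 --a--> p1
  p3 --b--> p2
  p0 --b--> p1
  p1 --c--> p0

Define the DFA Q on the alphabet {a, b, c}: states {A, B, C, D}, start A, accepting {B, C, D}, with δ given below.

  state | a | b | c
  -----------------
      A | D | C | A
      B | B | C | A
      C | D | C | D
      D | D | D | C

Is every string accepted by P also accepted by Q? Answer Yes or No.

Yes

Exploring the product automaton P × Q from the start pair (p0, A), following both machines on each input symbol, reaches 9 state pairs: (p0, A), (p1, D), (p1, C), (p0, D), (p3, D), (p0, C), (p3, C), (p2, D), (p2, C).
P accepts in {p3} and Q accepts in {B, C, D}. The reachable pairs whose P-component is accepting are (p3, D), (p3, C); in each of them the Q-component is accepting too, so the product for L(P) \ L(Q) (P-component accepting, Q-component rejecting) has no reachable accepting pair and the difference is empty.
Hence every string in L(P) is also in L(Q).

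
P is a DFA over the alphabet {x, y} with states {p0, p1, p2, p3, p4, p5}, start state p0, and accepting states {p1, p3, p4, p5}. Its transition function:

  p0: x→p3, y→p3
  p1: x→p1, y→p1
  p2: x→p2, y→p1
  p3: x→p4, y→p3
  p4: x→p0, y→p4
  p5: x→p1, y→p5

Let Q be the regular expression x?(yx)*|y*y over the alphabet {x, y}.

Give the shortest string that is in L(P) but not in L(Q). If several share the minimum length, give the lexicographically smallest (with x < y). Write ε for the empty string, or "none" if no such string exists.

xx

The string xx is accepted by P but not by Q.
No shorter string lies in the difference, and xx is the lexicographically first length-2 string in L(P) \ L(Q).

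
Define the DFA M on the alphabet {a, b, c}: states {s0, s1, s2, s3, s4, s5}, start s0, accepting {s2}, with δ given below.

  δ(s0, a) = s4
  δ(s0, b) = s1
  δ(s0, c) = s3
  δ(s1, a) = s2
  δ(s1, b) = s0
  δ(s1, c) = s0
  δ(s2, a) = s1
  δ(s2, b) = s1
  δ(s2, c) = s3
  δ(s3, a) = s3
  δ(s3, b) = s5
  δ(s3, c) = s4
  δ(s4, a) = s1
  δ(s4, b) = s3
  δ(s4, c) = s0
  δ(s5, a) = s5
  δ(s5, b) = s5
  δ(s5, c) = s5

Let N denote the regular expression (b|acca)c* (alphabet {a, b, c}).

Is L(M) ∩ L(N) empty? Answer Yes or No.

Yes

Converting the expression N to a DFA (subset construction, then merging equivalent states) gives the minimal DFA with states {n0, n1, n2, n3, n4, n5}, start state n0, accepting states {n2} and transitions n0: a→n1, b→n2, c→n3; n1: a→n3, b→n3, c→n4; n2: a→n3, b→n3, c→n2; n3: a→n3, b→n3, c→n3; n4: a→n3, b→n3, c→n5; n5: a→n2, b→n3, c→n3.
Exploring the product automaton M × N from the start pair (s0, n0), following both machines on each input symbol, reaches 14 state pairs: (s0, n0), (s4, n1), (s1, n2), (s3, n3), (s1, n3), (s0, n4), (s2, n3), (s0, n3), (s0, n2), (s5, n3), (s4, n3), (s3, n5), (s3, n2), (s4, n2).
M accepts in {s2} and N accepts in {n2}; no reachable pair has both components accepting, so no string drives both machines to acceptance simultaneously and L(M) ∩ L(N) = ∅.
So no string is accepted by both, and the intersection is empty.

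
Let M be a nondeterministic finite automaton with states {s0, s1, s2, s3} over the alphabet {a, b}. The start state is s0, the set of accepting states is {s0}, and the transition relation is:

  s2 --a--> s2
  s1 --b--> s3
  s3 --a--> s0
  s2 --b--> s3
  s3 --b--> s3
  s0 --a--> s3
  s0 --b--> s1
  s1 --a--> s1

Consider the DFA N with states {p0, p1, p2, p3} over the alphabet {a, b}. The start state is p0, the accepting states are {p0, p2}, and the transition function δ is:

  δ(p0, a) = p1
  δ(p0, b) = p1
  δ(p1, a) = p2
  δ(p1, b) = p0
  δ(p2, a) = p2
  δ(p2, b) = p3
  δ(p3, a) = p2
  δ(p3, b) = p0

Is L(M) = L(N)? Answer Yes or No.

The string aba is accepted by M but rejected by N.
So L(M) ≠ L(N).

No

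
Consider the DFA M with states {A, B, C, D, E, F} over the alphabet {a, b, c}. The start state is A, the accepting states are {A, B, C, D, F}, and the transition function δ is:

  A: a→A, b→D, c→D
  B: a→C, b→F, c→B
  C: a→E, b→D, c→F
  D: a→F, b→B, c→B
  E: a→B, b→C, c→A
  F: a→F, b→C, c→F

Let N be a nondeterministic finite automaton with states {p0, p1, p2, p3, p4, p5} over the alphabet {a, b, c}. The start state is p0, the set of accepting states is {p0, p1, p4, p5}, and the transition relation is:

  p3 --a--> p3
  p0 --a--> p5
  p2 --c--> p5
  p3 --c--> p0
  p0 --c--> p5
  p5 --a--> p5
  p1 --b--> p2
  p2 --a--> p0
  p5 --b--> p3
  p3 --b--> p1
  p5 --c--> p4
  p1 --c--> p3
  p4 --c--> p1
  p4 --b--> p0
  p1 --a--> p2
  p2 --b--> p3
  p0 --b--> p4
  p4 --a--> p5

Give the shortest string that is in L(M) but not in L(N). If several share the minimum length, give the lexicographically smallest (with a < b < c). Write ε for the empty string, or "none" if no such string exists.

The string ab is accepted by M but not by N.
No shorter string lies in the difference, and ab is the lexicographically first length-2 string in L(M) \ L(N).

ab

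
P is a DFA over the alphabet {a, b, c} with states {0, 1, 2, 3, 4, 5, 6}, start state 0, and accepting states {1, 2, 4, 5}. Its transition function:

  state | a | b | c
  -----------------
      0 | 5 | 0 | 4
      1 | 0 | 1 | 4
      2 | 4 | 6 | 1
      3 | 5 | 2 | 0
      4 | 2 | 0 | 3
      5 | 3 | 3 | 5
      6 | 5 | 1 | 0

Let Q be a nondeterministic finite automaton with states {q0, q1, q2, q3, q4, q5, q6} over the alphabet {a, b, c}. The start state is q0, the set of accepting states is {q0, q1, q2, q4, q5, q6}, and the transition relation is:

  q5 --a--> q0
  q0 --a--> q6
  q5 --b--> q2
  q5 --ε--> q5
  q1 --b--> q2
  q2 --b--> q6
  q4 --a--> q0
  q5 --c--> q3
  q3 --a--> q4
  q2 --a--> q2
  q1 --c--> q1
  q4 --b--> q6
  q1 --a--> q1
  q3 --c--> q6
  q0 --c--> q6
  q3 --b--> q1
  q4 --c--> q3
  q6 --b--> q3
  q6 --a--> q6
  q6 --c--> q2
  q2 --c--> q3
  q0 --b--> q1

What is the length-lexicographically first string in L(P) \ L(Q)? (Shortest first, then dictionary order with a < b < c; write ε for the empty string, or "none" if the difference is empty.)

aab

The string aab is accepted by P but not by Q.
No shorter string lies in the difference, and aab is the lexicographically first length-3 string in L(P) \ L(Q).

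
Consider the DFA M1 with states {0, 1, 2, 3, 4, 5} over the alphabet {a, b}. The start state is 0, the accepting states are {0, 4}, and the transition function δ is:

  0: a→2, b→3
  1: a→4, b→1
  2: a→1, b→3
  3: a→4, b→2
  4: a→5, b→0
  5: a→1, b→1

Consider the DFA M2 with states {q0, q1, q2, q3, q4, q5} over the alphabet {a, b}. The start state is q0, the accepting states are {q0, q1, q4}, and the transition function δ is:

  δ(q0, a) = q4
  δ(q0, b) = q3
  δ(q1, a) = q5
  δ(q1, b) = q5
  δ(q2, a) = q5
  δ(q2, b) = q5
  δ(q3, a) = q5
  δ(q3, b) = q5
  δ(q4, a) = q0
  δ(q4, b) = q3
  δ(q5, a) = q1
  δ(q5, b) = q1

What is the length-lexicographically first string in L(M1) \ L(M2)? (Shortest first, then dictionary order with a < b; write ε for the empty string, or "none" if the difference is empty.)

The string ba is accepted by M1 but not by M2.
No shorter string lies in the difference, and ba is the lexicographically first length-2 string in L(M1) \ L(M2).

ba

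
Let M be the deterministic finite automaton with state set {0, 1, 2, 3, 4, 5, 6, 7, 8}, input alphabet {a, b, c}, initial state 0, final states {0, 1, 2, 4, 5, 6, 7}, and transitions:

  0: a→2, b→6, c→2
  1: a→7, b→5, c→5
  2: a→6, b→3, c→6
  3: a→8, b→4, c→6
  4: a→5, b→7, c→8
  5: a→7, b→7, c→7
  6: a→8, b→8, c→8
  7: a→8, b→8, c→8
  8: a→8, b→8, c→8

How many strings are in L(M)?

The useful subgraph on states {0, 2, 3, 4, 5, 6, 7} is acyclic, so L(M) is finite; the longest accepting path visits 6 useful states, giving maximum string length 5.
Counting accepting paths from 0 by length: 1 of length 0, 3 of length 1, 4 of length 2, 4 of length 3, 4 of length 4, 6 of length 5. Total 22.

22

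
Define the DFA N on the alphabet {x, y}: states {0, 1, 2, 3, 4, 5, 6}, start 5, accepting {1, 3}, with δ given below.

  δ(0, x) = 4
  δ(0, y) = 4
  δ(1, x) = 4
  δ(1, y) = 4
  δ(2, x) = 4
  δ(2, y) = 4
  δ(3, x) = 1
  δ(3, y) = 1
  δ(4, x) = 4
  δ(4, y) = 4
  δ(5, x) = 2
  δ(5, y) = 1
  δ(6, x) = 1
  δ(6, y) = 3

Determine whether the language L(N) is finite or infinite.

The useful states (reachable from 5 and able to reach an accepting state) are {1, 5}.
Restricted to these states the transition graph has no cycle, so every accepting path has bounded length and L is finite.

finite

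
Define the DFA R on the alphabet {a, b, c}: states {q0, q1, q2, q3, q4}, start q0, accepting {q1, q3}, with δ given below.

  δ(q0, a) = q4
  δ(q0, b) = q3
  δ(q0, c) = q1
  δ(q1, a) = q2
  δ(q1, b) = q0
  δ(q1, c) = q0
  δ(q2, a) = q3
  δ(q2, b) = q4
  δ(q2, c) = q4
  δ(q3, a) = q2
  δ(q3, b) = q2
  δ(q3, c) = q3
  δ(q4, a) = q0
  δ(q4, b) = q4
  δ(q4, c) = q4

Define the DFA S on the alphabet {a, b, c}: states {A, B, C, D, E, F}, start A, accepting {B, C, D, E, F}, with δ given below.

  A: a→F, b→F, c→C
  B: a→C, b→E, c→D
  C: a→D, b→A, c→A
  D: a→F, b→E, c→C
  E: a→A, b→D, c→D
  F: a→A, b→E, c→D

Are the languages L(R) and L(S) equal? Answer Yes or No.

No

The string bba is accepted by R but rejected by S.
So L(R) ≠ L(S).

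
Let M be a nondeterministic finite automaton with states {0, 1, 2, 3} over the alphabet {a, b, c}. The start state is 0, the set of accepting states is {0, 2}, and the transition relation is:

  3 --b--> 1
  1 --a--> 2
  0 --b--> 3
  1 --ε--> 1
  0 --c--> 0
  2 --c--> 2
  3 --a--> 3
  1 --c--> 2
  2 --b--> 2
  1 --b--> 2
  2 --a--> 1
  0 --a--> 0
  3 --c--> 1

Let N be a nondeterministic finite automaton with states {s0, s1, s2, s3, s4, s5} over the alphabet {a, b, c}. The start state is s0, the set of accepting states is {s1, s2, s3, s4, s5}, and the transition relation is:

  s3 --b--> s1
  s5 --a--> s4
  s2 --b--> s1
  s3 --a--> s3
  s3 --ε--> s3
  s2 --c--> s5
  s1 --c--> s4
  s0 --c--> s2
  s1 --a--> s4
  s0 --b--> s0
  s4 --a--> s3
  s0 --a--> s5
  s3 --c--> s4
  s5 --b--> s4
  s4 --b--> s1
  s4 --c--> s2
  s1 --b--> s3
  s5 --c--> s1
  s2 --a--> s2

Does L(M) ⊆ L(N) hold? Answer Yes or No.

No

The empty string ε is in L(M) but not in L(N).
So L(M) ⊄ L(N).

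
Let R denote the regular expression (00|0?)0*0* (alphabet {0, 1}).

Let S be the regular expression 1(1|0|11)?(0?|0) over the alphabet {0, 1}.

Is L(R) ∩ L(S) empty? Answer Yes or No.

Yes

Converting the expression R to a DFA (subset construction, then merging equivalent states) gives the minimal DFA with states {r0, r1}, start state r0, accepting states {r0} and transitions r0: 0→r0, 1→r1; r1: 0→r1, 1→r1.
Converting the expression S to a DFA (subset construction, then merging equivalent states) gives the minimal DFA with states {s0, s1, s2, s3, s4, s5}, start state s0, accepting states {s2, s3, s4, s5} and transitions s0: 0→s1, 1→s2; s1: 0→s1, 1→s1; s2: 0→s3, 1→s4; s3: 0→s5, 1→s1; s4: 0→s5, 1→s3; s5: 0→s1, 1→s1.
Exploring the product automaton R × S from the start pair (r0, s0), following both machines on each input symbol, reaches 7 state pairs: (r0, s0), (r0, s1), (r1, s2), (r1, s1), (r1, s3), (r1, s4), (r1, s5).
R accepts in {r0} and S accepts in {s2, s3, s4, s5}; no reachable pair has both components accepting, so no string drives both machines to acceptance simultaneously and L(R) ∩ L(S) = ∅.
So no string is accepted by both, and the intersection is empty.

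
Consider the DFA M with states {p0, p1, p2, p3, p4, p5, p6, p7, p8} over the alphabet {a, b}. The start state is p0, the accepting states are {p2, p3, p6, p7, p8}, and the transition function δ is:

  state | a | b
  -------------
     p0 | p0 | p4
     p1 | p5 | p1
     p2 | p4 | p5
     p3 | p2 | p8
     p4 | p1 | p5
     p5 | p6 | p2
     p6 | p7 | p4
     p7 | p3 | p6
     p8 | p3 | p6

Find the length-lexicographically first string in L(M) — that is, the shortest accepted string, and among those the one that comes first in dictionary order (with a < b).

bba

A breadth-first search from p0 reaches an accepting state first via the path p0 → p4 → p5 → p6 on input bba.
No string of length < 3 is accepted (BFS exhausts all shorter strings without reaching an accepting state), and bba is the lexicographically least accepting string of length 3.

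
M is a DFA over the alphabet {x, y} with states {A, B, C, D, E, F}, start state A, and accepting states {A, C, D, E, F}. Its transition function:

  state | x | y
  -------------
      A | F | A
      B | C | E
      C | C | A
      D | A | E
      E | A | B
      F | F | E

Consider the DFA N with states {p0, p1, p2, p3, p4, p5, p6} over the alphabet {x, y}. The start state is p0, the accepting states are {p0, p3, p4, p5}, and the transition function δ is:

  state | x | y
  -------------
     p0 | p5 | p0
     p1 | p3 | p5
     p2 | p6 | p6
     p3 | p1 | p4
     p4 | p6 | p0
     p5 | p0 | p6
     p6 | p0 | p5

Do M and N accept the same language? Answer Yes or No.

No

The string xy is accepted by M but rejected by N.
So L(M) ≠ L(N).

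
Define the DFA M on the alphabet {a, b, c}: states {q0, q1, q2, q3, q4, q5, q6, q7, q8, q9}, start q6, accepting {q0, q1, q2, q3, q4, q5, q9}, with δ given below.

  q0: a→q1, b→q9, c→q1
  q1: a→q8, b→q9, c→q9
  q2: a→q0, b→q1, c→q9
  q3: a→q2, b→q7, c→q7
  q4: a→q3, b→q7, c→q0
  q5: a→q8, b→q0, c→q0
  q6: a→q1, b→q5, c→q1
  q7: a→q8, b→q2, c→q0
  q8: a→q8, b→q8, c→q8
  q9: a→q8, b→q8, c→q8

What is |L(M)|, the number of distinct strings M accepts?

23

The useful subgraph on states {q0, q1, q5, q6, q9} is acyclic, so L(M) is finite; the longest accepting path visits 5 useful states, giving maximum string length 4.
Counting accepting paths from q6 by length: 3 of length 1, 6 of length 2, 6 of length 3, 8 of length 4. Total 23.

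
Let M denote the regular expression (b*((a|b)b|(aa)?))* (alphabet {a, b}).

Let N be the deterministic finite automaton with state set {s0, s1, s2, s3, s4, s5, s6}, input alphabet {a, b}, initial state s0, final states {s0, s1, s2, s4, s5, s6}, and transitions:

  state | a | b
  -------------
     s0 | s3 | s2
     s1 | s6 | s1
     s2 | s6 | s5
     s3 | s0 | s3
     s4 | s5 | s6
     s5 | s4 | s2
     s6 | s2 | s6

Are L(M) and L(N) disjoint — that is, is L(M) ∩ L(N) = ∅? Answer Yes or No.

The empty string ε is accepted by both M and N.
Hence L(M) ∩ L(N) ≠ ∅.

No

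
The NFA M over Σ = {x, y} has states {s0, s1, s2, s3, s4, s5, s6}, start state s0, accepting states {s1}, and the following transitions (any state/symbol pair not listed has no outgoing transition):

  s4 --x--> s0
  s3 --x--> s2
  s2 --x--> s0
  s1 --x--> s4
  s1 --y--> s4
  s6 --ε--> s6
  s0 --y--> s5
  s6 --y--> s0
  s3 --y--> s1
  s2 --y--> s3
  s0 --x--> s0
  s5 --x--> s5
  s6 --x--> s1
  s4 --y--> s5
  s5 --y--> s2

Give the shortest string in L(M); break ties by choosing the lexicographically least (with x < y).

yyyy

A breadth-first search from s0 reaches an accepting state first via the path s0 → s5 → s2 → s3 → s1 on input yyyy.
No string of length < 4 is accepted (BFS exhausts all shorter strings without reaching an accepting state), and yyyy is the lexicographically least accepting string of length 4.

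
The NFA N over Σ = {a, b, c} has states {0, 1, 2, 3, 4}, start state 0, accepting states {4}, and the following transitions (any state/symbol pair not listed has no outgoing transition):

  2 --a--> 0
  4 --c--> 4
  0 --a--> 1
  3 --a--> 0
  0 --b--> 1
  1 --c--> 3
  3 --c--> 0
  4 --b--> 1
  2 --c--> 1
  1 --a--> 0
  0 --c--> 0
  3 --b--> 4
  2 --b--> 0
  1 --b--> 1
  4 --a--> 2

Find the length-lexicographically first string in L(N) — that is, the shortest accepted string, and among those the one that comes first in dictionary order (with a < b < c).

acb

A breadth-first search from 0 reaches an accepting state first via the path 0 → 1 → 3 → 4 on input acb.
No string of length < 3 is accepted (BFS exhausts all shorter strings without reaching an accepting state), and acb is the lexicographically least accepting string of length 3.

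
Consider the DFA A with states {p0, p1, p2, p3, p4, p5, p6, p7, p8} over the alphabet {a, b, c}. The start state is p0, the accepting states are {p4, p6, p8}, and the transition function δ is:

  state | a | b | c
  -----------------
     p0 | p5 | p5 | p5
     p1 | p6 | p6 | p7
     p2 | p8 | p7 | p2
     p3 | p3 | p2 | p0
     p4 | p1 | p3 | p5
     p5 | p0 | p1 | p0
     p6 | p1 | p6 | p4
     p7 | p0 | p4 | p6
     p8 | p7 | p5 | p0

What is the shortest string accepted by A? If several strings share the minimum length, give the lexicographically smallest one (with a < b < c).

aba

A breadth-first search from p0 reaches an accepting state first via the path p0 → p5 → p1 → p6 on input aba.
No string of length < 3 is accepted (BFS exhausts all shorter strings without reaching an accepting state), and aba is the lexicographically least accepting string of length 3.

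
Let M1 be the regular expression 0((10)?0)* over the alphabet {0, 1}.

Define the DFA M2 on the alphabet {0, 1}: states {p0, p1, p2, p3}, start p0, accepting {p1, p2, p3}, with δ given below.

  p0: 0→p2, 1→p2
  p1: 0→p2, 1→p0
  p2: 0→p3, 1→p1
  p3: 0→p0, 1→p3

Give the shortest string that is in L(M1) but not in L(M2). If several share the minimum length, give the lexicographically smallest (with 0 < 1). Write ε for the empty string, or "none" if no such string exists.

The string 000 is accepted by M1 but not by M2.
No shorter string lies in the difference, and 000 is the lexicographically first length-3 string in L(M1) \ L(M2).

000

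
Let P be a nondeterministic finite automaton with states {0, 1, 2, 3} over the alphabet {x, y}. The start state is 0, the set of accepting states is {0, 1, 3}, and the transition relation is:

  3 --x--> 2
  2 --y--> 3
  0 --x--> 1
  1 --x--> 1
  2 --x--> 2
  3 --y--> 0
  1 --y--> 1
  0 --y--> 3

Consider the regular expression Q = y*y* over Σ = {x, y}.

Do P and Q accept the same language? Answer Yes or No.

No

The string x is accepted by P but rejected by Q.
So L(P) ≠ L(Q).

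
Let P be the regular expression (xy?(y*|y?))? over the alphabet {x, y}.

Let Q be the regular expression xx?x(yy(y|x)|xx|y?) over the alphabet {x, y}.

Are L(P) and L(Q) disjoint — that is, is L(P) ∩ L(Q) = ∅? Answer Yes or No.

Converting the expression P to a DFA (subset construction, then merging equivalent states) gives the minimal DFA with states {p0, p1, p2}, start state p0, accepting states {p0, p1} and transitions p0: x→p1, y→p2; p1: x→p2, y→p1; p2: x→p2, y→p2.
Converting the expression Q to a DFA (subset construction, then merging equivalent states) gives the minimal DFA with states {q0, q1, q2, q3, q4, q5, q6, q7, q8}, start state q0, accepting states {q3, q4, q5, q6, q8} and transitions q0: x→q1, y→q2; q1: x→q3, y→q2; q2: x→q2, y→q2; q3: x→q4, y→q5; q4: x→q6, y→q5; q5: x→q2, y→q7; q6: x→q8, y→q2; q7: x→q8, y→q8; q8: x→q2, y→q2.
Exploring the product automaton P × Q from the start pair (p0, q0), following both machines on each input symbol, reaches 10 state pairs: (p0, q0), (p1, q1), (p2, q2), (p2, q3), (p1, q2), (p2, q4), (p2, q5), (p2, q6), (p2, q7), (p2, q8).
P accepts in {p0, p1} and Q accepts in {q3, q4, q5, q6, q8}; no reachable pair has both components accepting, so no string drives both machines to acceptance simultaneously and L(P) ∩ L(Q) = ∅.
So no string is accepted by both, and the intersection is empty.

Yes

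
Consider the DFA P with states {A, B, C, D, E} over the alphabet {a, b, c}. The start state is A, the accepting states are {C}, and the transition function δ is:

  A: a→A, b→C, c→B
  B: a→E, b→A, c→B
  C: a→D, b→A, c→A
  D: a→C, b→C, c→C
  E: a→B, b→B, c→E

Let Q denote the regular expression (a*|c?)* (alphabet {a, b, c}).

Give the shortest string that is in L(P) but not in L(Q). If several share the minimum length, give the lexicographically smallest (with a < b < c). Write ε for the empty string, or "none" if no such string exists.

b

The string b is accepted by P but not by Q.
No shorter string lies in the difference, and b is the lexicographically first length-1 string in L(P) \ L(Q).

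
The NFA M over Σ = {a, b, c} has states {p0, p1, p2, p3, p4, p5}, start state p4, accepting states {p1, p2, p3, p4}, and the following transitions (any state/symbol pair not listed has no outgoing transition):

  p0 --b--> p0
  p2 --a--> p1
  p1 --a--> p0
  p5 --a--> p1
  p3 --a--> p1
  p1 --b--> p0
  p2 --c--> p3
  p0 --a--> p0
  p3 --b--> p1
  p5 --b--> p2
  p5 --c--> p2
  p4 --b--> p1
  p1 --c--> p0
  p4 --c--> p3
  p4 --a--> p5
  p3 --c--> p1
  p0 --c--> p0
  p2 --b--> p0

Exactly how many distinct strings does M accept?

19

The useful subgraph on states {p1, p2, p3, p4, p5} is acyclic, so L(M) is finite; the longest accepting path visits 5 useful states, giving maximum string length 4.
Counting accepting paths from p4 by length: 1 of length 0, 2 of length 1, 6 of length 2, 4 of length 3, 6 of length 4. Total 19.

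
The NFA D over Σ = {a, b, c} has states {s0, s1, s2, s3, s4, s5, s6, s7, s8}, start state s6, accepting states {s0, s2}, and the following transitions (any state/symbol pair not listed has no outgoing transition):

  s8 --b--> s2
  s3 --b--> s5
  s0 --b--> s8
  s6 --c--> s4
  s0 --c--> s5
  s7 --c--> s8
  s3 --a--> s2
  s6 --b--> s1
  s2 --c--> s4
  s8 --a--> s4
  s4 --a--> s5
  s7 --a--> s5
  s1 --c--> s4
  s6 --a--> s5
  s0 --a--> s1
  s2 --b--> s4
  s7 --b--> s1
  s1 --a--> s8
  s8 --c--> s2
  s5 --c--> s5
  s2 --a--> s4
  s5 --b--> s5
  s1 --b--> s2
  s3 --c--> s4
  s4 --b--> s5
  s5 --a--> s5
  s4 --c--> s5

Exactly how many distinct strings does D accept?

The useful subgraph on states {s1, s2, s6, s8} is acyclic, so L(D) is finite; the longest accepting path visits 4 useful states, giving maximum string length 3.
Counting accepting paths from s6 by length: 1 of length 2, 2 of length 3. Total 3.

3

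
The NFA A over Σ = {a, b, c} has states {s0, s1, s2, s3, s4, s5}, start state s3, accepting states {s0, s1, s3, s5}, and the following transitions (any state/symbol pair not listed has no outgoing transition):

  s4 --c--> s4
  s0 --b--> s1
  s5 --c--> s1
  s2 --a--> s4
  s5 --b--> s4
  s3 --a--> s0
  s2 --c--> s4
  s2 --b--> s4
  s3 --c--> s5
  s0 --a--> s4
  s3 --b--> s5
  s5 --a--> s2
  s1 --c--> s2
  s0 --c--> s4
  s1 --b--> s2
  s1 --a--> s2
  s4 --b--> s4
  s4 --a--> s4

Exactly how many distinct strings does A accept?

The useful subgraph on states {s0, s1, s3, s5} is acyclic, so L(A) is finite; the longest accepting path visits 3 useful states, giving maximum string length 2.
Counting accepting paths from s3 by length: 1 of length 0, 3 of length 1, 3 of length 2. Total 7.

7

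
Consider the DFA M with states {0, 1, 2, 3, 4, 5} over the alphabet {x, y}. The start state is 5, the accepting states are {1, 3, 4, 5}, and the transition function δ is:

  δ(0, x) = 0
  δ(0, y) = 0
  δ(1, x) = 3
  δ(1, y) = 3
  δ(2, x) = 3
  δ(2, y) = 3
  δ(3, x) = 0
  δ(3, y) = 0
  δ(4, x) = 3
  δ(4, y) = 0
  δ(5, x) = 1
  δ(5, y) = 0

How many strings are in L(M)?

The useful subgraph on states {1, 3, 5} is acyclic, so L(M) is finite; the longest accepting path visits 3 useful states, giving maximum string length 2.
Counting accepting paths from 5 by length: 1 of length 0, 1 of length 1, 2 of length 2. Total 4.

4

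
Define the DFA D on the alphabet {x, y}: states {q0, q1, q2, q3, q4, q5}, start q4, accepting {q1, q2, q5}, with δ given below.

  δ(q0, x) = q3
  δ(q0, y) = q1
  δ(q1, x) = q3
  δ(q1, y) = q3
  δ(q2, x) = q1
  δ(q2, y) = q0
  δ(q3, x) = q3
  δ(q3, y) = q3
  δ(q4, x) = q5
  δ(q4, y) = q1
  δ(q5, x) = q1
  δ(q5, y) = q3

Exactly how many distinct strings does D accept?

3

The useful subgraph on states {q1, q4, q5} is acyclic, so L(D) is finite; the longest accepting path visits 3 useful states, giving maximum string length 2.
Counting accepting paths from q4 by length: 2 of length 1, 1 of length 2. Total 3.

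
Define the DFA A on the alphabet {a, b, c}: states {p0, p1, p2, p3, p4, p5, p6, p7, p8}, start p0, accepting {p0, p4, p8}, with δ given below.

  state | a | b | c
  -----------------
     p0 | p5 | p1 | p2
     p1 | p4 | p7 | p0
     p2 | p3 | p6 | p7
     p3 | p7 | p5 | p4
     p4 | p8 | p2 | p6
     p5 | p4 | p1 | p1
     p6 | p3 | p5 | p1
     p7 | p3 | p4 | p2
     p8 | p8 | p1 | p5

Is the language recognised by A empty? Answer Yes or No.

No

The empty string ε is accepted: the run p0 ends in the accepting state p0.
Since at least one string is accepted, L(A) is not empty.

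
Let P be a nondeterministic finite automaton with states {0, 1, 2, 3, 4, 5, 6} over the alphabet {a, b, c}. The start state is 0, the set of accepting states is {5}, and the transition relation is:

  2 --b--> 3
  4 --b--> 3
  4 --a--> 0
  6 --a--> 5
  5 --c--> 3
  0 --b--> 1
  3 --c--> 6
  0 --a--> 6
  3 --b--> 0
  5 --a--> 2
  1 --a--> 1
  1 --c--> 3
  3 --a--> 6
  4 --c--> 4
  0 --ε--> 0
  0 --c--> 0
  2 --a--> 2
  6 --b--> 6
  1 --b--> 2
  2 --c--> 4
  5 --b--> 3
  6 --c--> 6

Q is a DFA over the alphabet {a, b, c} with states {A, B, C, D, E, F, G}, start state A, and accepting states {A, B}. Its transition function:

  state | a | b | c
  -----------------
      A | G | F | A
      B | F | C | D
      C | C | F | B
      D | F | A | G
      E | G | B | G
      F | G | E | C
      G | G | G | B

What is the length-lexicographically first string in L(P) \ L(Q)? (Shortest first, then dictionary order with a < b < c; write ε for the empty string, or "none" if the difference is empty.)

aa

The string aa is accepted by P but not by Q.
No shorter string lies in the difference, and aa is the lexicographically first length-2 string in L(P) \ L(Q).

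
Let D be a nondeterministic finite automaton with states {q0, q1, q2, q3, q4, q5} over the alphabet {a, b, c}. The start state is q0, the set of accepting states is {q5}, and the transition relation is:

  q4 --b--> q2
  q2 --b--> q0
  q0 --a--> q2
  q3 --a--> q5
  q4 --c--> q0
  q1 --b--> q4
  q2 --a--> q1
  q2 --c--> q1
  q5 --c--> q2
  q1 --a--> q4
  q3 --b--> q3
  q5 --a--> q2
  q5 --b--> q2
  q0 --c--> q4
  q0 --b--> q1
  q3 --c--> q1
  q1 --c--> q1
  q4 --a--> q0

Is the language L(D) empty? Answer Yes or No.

Yes

The states reachable from the start state are {q0, q1, q2, q4}.
None of the accepting states {q5} is reachable, so no string is accepted and L(D) = ∅.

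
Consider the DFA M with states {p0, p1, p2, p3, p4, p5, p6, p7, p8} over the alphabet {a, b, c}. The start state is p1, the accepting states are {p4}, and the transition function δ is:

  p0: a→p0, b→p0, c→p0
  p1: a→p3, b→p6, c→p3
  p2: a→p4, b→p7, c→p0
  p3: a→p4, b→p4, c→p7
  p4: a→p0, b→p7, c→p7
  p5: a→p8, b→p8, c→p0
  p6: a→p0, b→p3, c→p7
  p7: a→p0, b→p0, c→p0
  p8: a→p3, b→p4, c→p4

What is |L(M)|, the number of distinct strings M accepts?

6

The useful subgraph on states {p1, p3, p4, p6} is acyclic, so L(M) is finite; the longest accepting path visits 4 useful states, giving maximum string length 3.
Counting accepting paths from p1 by length: 4 of length 2, 2 of length 3. Total 6.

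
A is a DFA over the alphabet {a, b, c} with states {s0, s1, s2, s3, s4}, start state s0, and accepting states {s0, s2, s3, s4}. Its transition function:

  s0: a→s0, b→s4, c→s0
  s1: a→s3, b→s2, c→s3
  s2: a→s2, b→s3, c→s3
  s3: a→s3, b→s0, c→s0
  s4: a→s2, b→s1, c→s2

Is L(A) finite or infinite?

State s0 is reachable from the start and can reach an accepting state, and it lies on the cycle s0 → s0.
Traversing that cycle any number of times yields accepted strings of unbounded length, so the language is infinite.

infinite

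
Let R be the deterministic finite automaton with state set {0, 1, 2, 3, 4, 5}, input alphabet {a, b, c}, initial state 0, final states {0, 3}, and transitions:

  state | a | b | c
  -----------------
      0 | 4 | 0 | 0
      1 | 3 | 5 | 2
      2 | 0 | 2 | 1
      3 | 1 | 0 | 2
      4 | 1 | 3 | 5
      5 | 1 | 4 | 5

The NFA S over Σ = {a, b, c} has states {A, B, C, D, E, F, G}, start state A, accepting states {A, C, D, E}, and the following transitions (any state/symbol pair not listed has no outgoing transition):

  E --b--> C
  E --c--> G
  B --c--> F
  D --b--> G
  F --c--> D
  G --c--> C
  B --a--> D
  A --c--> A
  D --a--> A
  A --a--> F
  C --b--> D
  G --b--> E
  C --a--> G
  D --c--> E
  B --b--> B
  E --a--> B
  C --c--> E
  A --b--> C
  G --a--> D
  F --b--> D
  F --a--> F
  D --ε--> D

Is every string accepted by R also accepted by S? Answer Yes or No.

The string aaa is in L(R) but not in L(S).
So L(R) ⊄ L(S).

No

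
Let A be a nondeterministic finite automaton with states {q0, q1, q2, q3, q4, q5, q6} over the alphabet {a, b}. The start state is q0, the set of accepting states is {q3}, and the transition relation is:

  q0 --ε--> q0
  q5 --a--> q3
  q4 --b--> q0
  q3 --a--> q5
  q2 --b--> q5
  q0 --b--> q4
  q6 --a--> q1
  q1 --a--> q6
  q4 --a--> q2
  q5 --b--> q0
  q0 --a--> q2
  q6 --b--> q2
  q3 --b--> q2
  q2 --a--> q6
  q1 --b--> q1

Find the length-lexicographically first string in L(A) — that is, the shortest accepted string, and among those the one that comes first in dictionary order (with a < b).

aba

A breadth-first search from q0 reaches an accepting state first via the path q0 → q2 → q5 → q3 on input aba.
No string of length < 3 is accepted (BFS exhausts all shorter strings without reaching an accepting state), and aba is the lexicographically least accepting string of length 3.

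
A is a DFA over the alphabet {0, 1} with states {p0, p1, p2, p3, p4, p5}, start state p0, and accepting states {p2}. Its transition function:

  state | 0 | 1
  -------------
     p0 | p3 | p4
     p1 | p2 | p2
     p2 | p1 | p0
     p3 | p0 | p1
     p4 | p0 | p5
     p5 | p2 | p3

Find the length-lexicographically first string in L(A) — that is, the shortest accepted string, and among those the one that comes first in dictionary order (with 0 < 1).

A breadth-first search from p0 reaches an accepting state first via the path p0 → p3 → p1 → p2 on input 010.
No string of length < 3 is accepted (BFS exhausts all shorter strings without reaching an accepting state), and 010 is the lexicographically least accepting string of length 3.

010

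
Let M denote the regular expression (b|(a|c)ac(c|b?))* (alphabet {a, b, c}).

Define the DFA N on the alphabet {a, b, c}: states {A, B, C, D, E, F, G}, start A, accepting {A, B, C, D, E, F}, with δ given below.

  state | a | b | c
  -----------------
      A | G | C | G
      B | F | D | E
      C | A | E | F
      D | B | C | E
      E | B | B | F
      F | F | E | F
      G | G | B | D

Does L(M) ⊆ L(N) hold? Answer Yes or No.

Converting the expression M to a DFA (subset construction, then merging equivalent states) gives the minimal DFA with states {m0, m1, m2, m3, m4, m5, m6}, start state m0, accepting states {m0, m4, m5} and transitions m0: a→m1, b→m0, c→m1; m1: a→m2, b→m3, c→m3; m2: a→m3, b→m3, c→m4; m3: a→m3, b→m3, c→m3; m4: a→m1, b→m0, c→m5; m5: a→m6, b→m0, c→m1; m6: a→m2, b→m3, c→m4.
Exploring the product automaton M × N from the start pair (m0, A), following both machines on each input symbol, reaches 27 state pairs: (m0, A), (m1, G), (m0, C), (m2, G), (m3, B), (m3, D), (m1, A), (m0, E), (m1, F), (m3, G), (m4, D), (m3, F), (m3, E), (m3, C), (m1, B), (m0, B), (m2, F), (m5, E), (m3, A), (m0, D), (m1, E), (m4, F), (m6, B), (m2, B), (m5, F), (m4, E), (m6, F).
M accepts in {m0, m4, m5} and N accepts in {A, B, C, D, E, F}. The reachable pairs whose M-component is accepting are (m0, A), (m0, C), (m0, E), (m4, D), (m0, B), (m5, E), (m0, D), (m4, F), (m5, F), (m4, E); in each of them the N-component is accepting too, so the product for L(M) \ L(N) (M-component accepting, N-component rejecting) has no reachable accepting pair and the difference is empty.
Hence every string in L(M) is also in L(N).

Yes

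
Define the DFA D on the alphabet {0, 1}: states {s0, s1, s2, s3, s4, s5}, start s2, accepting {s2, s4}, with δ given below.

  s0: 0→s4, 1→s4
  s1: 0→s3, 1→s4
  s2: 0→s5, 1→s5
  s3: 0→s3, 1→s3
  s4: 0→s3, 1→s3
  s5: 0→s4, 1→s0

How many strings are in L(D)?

The useful subgraph on states {s0, s2, s4, s5} is acyclic, so L(D) is finite; the longest accepting path visits 4 useful states, giving maximum string length 3.
Counting accepting paths from s2 by length: 1 of length 0, 2 of length 2, 4 of length 3. Total 7.

7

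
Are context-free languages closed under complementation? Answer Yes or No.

CFLs are closed under union, so if they were also closed under complement they would be closed under intersection by De Morgan (L₁ ∩ L₂ is the complement of the union of the complements). But {aⁿbⁿcᵐ} ∩ {aᵐbⁿcⁿ} = {aⁿbⁿcⁿ} is not context-free although both operands are.

No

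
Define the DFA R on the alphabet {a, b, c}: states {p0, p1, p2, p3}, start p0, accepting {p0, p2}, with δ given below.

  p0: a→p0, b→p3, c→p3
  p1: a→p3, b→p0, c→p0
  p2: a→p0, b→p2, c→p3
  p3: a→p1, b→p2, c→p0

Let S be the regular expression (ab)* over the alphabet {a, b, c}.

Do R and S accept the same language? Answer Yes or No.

No

The string a is accepted by R but rejected by S.
So L(R) ≠ L(S).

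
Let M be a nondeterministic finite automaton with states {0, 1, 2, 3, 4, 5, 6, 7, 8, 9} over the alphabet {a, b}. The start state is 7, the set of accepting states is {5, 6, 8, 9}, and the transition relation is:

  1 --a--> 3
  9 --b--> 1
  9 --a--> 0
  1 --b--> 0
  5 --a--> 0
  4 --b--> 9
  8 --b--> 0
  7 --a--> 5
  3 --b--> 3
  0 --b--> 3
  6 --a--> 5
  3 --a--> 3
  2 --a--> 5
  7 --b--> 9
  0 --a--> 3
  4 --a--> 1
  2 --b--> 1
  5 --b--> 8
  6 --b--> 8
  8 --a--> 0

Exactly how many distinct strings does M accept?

3

The useful subgraph on states {5, 7, 8, 9} is acyclic, so L(M) is finite; the longest accepting path visits 3 useful states, giving maximum string length 2.
Counting accepting paths from 7 by length: 2 of length 1, 1 of length 2. Total 3.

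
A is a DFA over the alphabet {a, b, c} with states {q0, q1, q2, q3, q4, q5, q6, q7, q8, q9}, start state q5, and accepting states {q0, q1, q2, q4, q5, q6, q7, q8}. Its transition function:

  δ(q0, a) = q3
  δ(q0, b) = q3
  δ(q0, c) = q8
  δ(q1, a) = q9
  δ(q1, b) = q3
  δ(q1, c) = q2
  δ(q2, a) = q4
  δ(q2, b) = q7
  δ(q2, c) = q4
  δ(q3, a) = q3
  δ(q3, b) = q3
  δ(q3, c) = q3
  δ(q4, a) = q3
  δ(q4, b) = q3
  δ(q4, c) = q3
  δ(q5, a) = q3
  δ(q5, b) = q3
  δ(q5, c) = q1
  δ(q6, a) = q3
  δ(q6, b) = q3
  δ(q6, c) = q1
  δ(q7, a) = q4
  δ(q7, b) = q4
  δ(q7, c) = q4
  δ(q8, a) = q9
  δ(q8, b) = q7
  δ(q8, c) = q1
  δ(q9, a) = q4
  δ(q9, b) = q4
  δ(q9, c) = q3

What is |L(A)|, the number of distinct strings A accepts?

The useful subgraph on states {q1, q2, q4, q5, q7, q9} is acyclic, so L(A) is finite; the longest accepting path visits 5 useful states, giving maximum string length 4.
Counting accepting paths from q5 by length: 1 of length 0, 1 of length 1, 1 of length 2, 5 of length 3, 3 of length 4. Total 11.

11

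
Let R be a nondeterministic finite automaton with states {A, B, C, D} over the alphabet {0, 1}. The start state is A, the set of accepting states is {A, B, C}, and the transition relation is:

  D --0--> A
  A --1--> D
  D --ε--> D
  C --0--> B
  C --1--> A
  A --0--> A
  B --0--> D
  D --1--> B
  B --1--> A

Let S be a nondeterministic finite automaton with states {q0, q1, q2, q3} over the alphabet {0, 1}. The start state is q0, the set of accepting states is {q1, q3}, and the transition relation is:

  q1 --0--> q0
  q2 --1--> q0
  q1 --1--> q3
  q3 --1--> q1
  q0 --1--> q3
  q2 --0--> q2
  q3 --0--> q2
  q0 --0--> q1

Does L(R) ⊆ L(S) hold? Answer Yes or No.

No

The empty string ε is in L(R) but not in L(S).
So L(R) ⊄ L(S).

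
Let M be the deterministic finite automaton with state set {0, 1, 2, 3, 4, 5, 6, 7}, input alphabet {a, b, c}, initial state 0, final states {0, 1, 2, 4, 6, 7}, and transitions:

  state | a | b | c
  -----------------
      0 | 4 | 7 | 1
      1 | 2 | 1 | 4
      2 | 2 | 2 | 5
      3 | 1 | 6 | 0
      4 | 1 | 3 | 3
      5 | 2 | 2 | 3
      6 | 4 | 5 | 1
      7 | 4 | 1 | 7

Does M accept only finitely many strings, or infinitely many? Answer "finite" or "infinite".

State 1 is reachable from the start and can reach an accepting state, and it lies on the cycle 1 → 1.
Traversing that cycle any number of times yields accepted strings of unbounded length, so the language is infinite.

infinite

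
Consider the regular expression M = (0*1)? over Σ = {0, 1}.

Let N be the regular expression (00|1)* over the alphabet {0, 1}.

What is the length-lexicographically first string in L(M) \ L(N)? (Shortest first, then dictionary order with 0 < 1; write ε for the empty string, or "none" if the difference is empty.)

The string 01 is accepted by M but not by N.
No shorter string lies in the difference, and 01 is the lexicographically first length-2 string in L(M) \ L(N).

01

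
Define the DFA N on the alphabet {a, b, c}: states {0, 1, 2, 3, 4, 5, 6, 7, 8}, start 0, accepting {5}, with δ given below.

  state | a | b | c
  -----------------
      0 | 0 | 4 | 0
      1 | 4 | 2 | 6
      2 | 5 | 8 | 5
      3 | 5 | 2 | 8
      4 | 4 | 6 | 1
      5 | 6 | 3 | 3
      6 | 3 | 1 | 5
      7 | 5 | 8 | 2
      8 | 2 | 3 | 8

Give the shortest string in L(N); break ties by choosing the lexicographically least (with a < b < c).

bbc

A breadth-first search from 0 reaches an accepting state first via the path 0 → 4 → 6 → 5 on input bbc.
No string of length < 3 is accepted (BFS exhausts all shorter strings without reaching an accepting state), and bbc is the lexicographically least accepting string of length 3.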